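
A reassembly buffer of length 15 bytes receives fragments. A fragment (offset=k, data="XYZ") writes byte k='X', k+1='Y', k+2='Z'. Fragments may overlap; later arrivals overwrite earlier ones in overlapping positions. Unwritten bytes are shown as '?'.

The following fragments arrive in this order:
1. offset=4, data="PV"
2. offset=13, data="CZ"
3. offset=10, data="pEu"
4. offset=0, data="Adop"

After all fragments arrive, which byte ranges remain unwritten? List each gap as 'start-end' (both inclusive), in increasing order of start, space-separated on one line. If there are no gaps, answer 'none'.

Answer: 6-9

Derivation:
Fragment 1: offset=4 len=2
Fragment 2: offset=13 len=2
Fragment 3: offset=10 len=3
Fragment 4: offset=0 len=4
Gaps: 6-9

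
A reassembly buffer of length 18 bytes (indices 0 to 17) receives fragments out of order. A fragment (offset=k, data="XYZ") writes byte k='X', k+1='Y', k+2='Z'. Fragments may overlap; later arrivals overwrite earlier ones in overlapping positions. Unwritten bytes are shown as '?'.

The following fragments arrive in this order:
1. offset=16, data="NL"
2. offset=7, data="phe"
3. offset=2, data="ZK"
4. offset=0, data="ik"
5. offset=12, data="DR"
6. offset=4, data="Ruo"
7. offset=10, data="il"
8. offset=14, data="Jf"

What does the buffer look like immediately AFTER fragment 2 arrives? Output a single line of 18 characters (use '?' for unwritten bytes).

Fragment 1: offset=16 data="NL" -> buffer=????????????????NL
Fragment 2: offset=7 data="phe" -> buffer=???????phe??????NL

Answer: ???????phe??????NL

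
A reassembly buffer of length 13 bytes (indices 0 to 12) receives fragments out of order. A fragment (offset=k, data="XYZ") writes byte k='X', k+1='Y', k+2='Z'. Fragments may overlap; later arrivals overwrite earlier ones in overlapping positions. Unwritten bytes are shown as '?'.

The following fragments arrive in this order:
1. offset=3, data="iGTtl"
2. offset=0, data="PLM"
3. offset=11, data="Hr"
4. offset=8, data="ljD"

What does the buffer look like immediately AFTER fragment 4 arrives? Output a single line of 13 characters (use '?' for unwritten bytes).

Answer: PLMiGTtlljDHr

Derivation:
Fragment 1: offset=3 data="iGTtl" -> buffer=???iGTtl?????
Fragment 2: offset=0 data="PLM" -> buffer=PLMiGTtl?????
Fragment 3: offset=11 data="Hr" -> buffer=PLMiGTtl???Hr
Fragment 4: offset=8 data="ljD" -> buffer=PLMiGTtlljDHr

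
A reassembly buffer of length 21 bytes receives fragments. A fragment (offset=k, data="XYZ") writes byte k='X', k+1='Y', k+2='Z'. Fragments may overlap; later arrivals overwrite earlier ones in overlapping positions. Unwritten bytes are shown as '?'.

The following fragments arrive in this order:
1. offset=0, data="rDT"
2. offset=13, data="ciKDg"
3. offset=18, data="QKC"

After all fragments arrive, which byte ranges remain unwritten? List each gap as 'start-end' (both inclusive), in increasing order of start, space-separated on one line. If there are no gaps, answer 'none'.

Fragment 1: offset=0 len=3
Fragment 2: offset=13 len=5
Fragment 3: offset=18 len=3
Gaps: 3-12

Answer: 3-12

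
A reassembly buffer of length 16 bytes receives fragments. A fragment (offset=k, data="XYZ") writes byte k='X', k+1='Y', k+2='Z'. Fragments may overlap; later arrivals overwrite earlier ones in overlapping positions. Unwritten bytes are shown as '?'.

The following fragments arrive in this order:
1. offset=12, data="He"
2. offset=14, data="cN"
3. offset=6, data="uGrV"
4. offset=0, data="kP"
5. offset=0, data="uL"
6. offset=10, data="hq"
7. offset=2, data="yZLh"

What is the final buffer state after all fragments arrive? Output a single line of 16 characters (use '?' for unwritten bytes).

Answer: uLyZLhuGrVhqHecN

Derivation:
Fragment 1: offset=12 data="He" -> buffer=????????????He??
Fragment 2: offset=14 data="cN" -> buffer=????????????HecN
Fragment 3: offset=6 data="uGrV" -> buffer=??????uGrV??HecN
Fragment 4: offset=0 data="kP" -> buffer=kP????uGrV??HecN
Fragment 5: offset=0 data="uL" -> buffer=uL????uGrV??HecN
Fragment 6: offset=10 data="hq" -> buffer=uL????uGrVhqHecN
Fragment 7: offset=2 data="yZLh" -> buffer=uLyZLhuGrVhqHecN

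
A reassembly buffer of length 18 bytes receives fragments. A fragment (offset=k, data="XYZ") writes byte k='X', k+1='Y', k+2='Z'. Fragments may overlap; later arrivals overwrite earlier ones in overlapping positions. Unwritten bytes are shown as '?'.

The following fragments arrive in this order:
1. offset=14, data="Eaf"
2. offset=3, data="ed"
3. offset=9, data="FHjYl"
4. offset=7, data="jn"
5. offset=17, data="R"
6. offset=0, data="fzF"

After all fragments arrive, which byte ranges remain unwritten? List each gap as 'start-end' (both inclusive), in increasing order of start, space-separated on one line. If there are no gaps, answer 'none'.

Answer: 5-6

Derivation:
Fragment 1: offset=14 len=3
Fragment 2: offset=3 len=2
Fragment 3: offset=9 len=5
Fragment 4: offset=7 len=2
Fragment 5: offset=17 len=1
Fragment 6: offset=0 len=3
Gaps: 5-6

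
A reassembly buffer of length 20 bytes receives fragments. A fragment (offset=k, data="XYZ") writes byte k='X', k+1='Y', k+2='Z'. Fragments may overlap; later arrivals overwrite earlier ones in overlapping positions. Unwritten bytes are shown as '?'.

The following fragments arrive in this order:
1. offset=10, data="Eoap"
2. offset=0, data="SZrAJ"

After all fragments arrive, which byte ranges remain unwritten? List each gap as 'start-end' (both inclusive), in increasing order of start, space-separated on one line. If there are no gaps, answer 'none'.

Fragment 1: offset=10 len=4
Fragment 2: offset=0 len=5
Gaps: 5-9 14-19

Answer: 5-9 14-19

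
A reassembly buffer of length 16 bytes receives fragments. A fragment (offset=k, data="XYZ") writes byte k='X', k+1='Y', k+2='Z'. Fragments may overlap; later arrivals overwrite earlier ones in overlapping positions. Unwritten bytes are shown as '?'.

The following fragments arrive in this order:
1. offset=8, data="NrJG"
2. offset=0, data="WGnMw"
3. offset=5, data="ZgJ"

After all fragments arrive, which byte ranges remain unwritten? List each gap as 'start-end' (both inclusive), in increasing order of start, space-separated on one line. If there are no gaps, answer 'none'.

Fragment 1: offset=8 len=4
Fragment 2: offset=0 len=5
Fragment 3: offset=5 len=3
Gaps: 12-15

Answer: 12-15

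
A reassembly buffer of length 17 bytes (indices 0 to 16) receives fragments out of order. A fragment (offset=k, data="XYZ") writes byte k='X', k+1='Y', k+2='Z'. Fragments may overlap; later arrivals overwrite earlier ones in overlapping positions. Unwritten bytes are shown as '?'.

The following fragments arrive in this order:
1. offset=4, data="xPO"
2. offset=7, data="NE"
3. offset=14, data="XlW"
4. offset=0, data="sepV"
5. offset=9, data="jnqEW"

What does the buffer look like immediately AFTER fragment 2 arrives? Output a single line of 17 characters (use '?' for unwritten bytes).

Fragment 1: offset=4 data="xPO" -> buffer=????xPO??????????
Fragment 2: offset=7 data="NE" -> buffer=????xPONE????????

Answer: ????xPONE????????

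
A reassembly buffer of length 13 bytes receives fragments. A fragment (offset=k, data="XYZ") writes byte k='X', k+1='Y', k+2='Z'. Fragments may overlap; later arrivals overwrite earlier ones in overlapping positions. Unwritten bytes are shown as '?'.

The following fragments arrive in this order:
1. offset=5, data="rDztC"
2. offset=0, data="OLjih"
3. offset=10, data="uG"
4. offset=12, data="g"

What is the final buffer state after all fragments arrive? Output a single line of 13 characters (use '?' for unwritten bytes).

Fragment 1: offset=5 data="rDztC" -> buffer=?????rDztC???
Fragment 2: offset=0 data="OLjih" -> buffer=OLjihrDztC???
Fragment 3: offset=10 data="uG" -> buffer=OLjihrDztCuG?
Fragment 4: offset=12 data="g" -> buffer=OLjihrDztCuGg

Answer: OLjihrDztCuGg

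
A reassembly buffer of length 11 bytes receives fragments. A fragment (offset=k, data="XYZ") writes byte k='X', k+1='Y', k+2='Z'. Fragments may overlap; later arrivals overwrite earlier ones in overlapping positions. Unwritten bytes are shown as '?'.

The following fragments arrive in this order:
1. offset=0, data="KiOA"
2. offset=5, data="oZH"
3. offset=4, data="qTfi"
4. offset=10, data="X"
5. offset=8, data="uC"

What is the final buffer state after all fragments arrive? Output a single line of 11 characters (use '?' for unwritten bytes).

Fragment 1: offset=0 data="KiOA" -> buffer=KiOA???????
Fragment 2: offset=5 data="oZH" -> buffer=KiOA?oZH???
Fragment 3: offset=4 data="qTfi" -> buffer=KiOAqTfi???
Fragment 4: offset=10 data="X" -> buffer=KiOAqTfi??X
Fragment 5: offset=8 data="uC" -> buffer=KiOAqTfiuCX

Answer: KiOAqTfiuCX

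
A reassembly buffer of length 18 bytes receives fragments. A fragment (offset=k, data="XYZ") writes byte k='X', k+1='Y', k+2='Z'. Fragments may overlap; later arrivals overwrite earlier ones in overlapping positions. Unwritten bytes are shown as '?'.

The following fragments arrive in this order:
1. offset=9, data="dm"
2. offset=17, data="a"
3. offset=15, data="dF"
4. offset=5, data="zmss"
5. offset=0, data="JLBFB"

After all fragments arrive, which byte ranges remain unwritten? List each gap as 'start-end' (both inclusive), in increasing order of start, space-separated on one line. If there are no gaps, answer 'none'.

Fragment 1: offset=9 len=2
Fragment 2: offset=17 len=1
Fragment 3: offset=15 len=2
Fragment 4: offset=5 len=4
Fragment 5: offset=0 len=5
Gaps: 11-14

Answer: 11-14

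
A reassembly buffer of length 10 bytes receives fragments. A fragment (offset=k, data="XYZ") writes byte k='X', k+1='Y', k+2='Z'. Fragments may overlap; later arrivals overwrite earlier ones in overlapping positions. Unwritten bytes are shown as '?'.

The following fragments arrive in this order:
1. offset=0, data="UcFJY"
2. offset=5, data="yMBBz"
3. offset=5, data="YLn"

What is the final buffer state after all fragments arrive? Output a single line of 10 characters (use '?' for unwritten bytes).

Answer: UcFJYYLnBz

Derivation:
Fragment 1: offset=0 data="UcFJY" -> buffer=UcFJY?????
Fragment 2: offset=5 data="yMBBz" -> buffer=UcFJYyMBBz
Fragment 3: offset=5 data="YLn" -> buffer=UcFJYYLnBz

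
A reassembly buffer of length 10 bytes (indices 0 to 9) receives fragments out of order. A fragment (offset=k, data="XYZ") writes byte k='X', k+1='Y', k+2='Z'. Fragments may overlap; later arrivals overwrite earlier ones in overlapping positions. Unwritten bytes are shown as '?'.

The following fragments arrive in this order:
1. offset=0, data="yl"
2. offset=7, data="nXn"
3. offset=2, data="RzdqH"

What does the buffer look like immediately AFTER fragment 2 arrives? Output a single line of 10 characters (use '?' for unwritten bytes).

Answer: yl?????nXn

Derivation:
Fragment 1: offset=0 data="yl" -> buffer=yl????????
Fragment 2: offset=7 data="nXn" -> buffer=yl?????nXn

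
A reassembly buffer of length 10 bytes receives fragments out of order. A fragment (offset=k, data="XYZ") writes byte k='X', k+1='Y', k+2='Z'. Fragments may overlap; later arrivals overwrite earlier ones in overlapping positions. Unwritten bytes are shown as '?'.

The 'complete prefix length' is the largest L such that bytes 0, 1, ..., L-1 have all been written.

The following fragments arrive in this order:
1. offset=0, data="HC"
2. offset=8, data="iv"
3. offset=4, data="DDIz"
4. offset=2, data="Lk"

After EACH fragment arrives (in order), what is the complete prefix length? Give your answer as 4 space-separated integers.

Answer: 2 2 2 10

Derivation:
Fragment 1: offset=0 data="HC" -> buffer=HC???????? -> prefix_len=2
Fragment 2: offset=8 data="iv" -> buffer=HC??????iv -> prefix_len=2
Fragment 3: offset=4 data="DDIz" -> buffer=HC??DDIziv -> prefix_len=2
Fragment 4: offset=2 data="Lk" -> buffer=HCLkDDIziv -> prefix_len=10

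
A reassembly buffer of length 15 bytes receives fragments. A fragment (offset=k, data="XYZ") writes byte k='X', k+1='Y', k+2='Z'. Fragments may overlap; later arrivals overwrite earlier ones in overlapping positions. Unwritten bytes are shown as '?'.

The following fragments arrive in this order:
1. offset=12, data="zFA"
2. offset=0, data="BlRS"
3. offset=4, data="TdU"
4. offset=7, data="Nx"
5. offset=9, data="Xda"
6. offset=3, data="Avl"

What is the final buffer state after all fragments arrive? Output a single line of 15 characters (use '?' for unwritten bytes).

Fragment 1: offset=12 data="zFA" -> buffer=????????????zFA
Fragment 2: offset=0 data="BlRS" -> buffer=BlRS????????zFA
Fragment 3: offset=4 data="TdU" -> buffer=BlRSTdU?????zFA
Fragment 4: offset=7 data="Nx" -> buffer=BlRSTdUNx???zFA
Fragment 5: offset=9 data="Xda" -> buffer=BlRSTdUNxXdazFA
Fragment 6: offset=3 data="Avl" -> buffer=BlRAvlUNxXdazFA

Answer: BlRAvlUNxXdazFA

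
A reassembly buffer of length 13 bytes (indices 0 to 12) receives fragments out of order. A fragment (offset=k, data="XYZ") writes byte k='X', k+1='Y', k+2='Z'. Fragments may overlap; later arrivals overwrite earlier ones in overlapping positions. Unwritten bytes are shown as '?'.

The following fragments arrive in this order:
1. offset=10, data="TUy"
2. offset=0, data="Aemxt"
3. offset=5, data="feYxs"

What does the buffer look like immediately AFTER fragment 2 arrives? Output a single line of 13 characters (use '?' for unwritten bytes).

Answer: Aemxt?????TUy

Derivation:
Fragment 1: offset=10 data="TUy" -> buffer=??????????TUy
Fragment 2: offset=0 data="Aemxt" -> buffer=Aemxt?????TUy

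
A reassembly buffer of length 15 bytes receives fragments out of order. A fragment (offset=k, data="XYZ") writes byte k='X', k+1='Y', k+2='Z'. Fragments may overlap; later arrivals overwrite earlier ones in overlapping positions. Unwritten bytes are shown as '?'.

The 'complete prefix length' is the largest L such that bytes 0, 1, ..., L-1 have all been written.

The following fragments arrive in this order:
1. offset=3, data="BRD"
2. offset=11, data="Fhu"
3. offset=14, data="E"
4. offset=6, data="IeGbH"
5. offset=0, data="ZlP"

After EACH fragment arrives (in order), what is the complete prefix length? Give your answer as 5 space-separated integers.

Fragment 1: offset=3 data="BRD" -> buffer=???BRD????????? -> prefix_len=0
Fragment 2: offset=11 data="Fhu" -> buffer=???BRD?????Fhu? -> prefix_len=0
Fragment 3: offset=14 data="E" -> buffer=???BRD?????FhuE -> prefix_len=0
Fragment 4: offset=6 data="IeGbH" -> buffer=???BRDIeGbHFhuE -> prefix_len=0
Fragment 5: offset=0 data="ZlP" -> buffer=ZlPBRDIeGbHFhuE -> prefix_len=15

Answer: 0 0 0 0 15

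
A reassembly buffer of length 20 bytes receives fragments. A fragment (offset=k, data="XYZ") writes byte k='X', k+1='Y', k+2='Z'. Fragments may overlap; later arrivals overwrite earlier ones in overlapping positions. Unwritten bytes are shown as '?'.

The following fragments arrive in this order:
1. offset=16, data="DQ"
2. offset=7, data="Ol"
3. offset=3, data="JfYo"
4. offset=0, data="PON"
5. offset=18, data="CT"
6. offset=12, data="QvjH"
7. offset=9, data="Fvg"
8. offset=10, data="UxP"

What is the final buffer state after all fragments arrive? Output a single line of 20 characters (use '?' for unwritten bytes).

Fragment 1: offset=16 data="DQ" -> buffer=????????????????DQ??
Fragment 2: offset=7 data="Ol" -> buffer=???????Ol???????DQ??
Fragment 3: offset=3 data="JfYo" -> buffer=???JfYoOl???????DQ??
Fragment 4: offset=0 data="PON" -> buffer=PONJfYoOl???????DQ??
Fragment 5: offset=18 data="CT" -> buffer=PONJfYoOl???????DQCT
Fragment 6: offset=12 data="QvjH" -> buffer=PONJfYoOl???QvjHDQCT
Fragment 7: offset=9 data="Fvg" -> buffer=PONJfYoOlFvgQvjHDQCT
Fragment 8: offset=10 data="UxP" -> buffer=PONJfYoOlFUxPvjHDQCT

Answer: PONJfYoOlFUxPvjHDQCT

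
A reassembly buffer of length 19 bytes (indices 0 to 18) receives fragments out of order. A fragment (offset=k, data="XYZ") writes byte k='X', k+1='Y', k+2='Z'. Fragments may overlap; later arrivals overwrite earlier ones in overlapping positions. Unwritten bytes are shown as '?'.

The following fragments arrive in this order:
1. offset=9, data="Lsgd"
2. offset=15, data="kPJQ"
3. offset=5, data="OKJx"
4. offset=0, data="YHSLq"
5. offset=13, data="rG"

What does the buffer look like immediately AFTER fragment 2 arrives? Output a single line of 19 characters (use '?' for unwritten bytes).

Answer: ?????????Lsgd??kPJQ

Derivation:
Fragment 1: offset=9 data="Lsgd" -> buffer=?????????Lsgd??????
Fragment 2: offset=15 data="kPJQ" -> buffer=?????????Lsgd??kPJQ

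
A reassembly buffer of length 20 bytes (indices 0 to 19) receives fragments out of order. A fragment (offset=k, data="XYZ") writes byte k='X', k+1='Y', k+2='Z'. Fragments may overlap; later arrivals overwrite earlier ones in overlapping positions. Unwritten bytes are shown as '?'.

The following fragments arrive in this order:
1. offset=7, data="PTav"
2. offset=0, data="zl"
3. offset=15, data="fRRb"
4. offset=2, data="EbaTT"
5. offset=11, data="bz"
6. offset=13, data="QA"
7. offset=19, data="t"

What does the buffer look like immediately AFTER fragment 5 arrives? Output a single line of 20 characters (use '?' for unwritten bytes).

Fragment 1: offset=7 data="PTav" -> buffer=???????PTav?????????
Fragment 2: offset=0 data="zl" -> buffer=zl?????PTav?????????
Fragment 3: offset=15 data="fRRb" -> buffer=zl?????PTav????fRRb?
Fragment 4: offset=2 data="EbaTT" -> buffer=zlEbaTTPTav????fRRb?
Fragment 5: offset=11 data="bz" -> buffer=zlEbaTTPTavbz??fRRb?

Answer: zlEbaTTPTavbz??fRRb?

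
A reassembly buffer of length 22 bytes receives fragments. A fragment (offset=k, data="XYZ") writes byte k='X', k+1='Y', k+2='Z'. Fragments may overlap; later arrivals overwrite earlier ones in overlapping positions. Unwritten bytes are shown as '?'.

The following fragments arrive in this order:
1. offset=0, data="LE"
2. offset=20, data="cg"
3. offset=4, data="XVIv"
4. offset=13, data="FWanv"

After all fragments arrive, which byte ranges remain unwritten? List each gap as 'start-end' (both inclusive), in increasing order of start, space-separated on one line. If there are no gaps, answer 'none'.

Answer: 2-3 8-12 18-19

Derivation:
Fragment 1: offset=0 len=2
Fragment 2: offset=20 len=2
Fragment 3: offset=4 len=4
Fragment 4: offset=13 len=5
Gaps: 2-3 8-12 18-19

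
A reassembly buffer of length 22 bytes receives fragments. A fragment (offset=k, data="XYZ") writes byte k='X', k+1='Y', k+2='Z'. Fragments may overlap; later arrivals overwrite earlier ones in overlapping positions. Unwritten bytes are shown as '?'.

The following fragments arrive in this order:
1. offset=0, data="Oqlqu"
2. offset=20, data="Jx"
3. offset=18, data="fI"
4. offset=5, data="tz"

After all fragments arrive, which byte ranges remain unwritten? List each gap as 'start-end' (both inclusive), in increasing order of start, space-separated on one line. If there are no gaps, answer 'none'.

Fragment 1: offset=0 len=5
Fragment 2: offset=20 len=2
Fragment 3: offset=18 len=2
Fragment 4: offset=5 len=2
Gaps: 7-17

Answer: 7-17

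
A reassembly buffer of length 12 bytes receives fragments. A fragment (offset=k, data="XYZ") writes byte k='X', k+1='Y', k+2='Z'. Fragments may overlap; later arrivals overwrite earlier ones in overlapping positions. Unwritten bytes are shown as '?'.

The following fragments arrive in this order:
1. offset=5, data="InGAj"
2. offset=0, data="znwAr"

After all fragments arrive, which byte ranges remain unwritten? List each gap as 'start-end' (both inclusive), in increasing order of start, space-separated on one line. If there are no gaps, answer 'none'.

Fragment 1: offset=5 len=5
Fragment 2: offset=0 len=5
Gaps: 10-11

Answer: 10-11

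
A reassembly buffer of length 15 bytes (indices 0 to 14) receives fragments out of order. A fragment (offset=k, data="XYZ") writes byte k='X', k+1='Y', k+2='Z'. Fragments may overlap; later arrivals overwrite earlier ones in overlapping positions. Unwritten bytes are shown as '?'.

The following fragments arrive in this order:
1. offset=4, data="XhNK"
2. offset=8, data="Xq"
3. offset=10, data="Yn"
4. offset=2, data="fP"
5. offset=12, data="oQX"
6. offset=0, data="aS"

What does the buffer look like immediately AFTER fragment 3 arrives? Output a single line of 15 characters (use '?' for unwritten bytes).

Answer: ????XhNKXqYn???

Derivation:
Fragment 1: offset=4 data="XhNK" -> buffer=????XhNK???????
Fragment 2: offset=8 data="Xq" -> buffer=????XhNKXq?????
Fragment 3: offset=10 data="Yn" -> buffer=????XhNKXqYn???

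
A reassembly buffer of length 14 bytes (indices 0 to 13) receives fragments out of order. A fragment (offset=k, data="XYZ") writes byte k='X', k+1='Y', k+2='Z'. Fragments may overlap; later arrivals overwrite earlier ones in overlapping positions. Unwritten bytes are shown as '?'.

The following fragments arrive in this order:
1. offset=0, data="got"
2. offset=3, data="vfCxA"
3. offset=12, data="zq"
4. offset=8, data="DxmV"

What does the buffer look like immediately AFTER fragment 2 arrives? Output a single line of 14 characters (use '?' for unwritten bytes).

Answer: gotvfCxA??????

Derivation:
Fragment 1: offset=0 data="got" -> buffer=got???????????
Fragment 2: offset=3 data="vfCxA" -> buffer=gotvfCxA??????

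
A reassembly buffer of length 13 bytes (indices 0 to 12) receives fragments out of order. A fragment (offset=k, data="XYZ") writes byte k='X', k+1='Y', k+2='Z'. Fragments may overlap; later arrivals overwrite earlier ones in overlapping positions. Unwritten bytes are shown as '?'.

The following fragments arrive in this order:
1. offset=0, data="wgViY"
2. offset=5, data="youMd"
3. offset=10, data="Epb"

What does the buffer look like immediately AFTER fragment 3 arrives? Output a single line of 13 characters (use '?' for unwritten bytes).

Fragment 1: offset=0 data="wgViY" -> buffer=wgViY????????
Fragment 2: offset=5 data="youMd" -> buffer=wgViYyouMd???
Fragment 3: offset=10 data="Epb" -> buffer=wgViYyouMdEpb

Answer: wgViYyouMdEpb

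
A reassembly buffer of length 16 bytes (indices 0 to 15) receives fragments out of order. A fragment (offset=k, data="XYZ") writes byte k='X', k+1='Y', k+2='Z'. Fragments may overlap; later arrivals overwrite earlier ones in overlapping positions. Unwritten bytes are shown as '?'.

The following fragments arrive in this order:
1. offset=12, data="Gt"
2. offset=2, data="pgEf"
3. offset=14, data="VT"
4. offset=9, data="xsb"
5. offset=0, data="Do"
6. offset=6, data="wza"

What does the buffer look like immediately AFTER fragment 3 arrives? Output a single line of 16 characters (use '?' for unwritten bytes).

Answer: ??pgEf??????GtVT

Derivation:
Fragment 1: offset=12 data="Gt" -> buffer=????????????Gt??
Fragment 2: offset=2 data="pgEf" -> buffer=??pgEf??????Gt??
Fragment 3: offset=14 data="VT" -> buffer=??pgEf??????GtVT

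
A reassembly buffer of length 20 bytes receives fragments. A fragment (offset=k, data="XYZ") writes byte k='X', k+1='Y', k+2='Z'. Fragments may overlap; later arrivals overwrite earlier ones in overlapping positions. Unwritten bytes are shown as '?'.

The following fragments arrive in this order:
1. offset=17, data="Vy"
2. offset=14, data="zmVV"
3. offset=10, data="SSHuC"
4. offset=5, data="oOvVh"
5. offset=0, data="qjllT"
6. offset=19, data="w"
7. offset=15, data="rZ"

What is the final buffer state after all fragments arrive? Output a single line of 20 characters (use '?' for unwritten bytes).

Fragment 1: offset=17 data="Vy" -> buffer=?????????????????Vy?
Fragment 2: offset=14 data="zmVV" -> buffer=??????????????zmVVy?
Fragment 3: offset=10 data="SSHuC" -> buffer=??????????SSHuCmVVy?
Fragment 4: offset=5 data="oOvVh" -> buffer=?????oOvVhSSHuCmVVy?
Fragment 5: offset=0 data="qjllT" -> buffer=qjllToOvVhSSHuCmVVy?
Fragment 6: offset=19 data="w" -> buffer=qjllToOvVhSSHuCmVVyw
Fragment 7: offset=15 data="rZ" -> buffer=qjllToOvVhSSHuCrZVyw

Answer: qjllToOvVhSSHuCrZVyw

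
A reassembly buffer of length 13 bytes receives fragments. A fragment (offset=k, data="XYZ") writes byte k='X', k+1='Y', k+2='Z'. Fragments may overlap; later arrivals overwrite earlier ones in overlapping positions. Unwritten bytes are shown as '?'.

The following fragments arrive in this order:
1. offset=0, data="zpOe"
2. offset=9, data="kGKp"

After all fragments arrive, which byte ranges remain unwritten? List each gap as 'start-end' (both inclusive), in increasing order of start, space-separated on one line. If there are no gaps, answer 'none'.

Answer: 4-8

Derivation:
Fragment 1: offset=0 len=4
Fragment 2: offset=9 len=4
Gaps: 4-8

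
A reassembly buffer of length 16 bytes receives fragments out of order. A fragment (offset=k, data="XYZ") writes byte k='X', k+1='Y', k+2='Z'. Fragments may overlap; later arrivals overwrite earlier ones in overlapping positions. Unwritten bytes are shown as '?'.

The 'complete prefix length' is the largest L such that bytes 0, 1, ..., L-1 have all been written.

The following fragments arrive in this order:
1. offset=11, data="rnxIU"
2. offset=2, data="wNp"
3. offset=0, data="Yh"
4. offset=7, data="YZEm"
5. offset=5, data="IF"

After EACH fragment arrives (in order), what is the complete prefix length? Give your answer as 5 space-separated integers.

Answer: 0 0 5 5 16

Derivation:
Fragment 1: offset=11 data="rnxIU" -> buffer=???????????rnxIU -> prefix_len=0
Fragment 2: offset=2 data="wNp" -> buffer=??wNp??????rnxIU -> prefix_len=0
Fragment 3: offset=0 data="Yh" -> buffer=YhwNp??????rnxIU -> prefix_len=5
Fragment 4: offset=7 data="YZEm" -> buffer=YhwNp??YZEmrnxIU -> prefix_len=5
Fragment 5: offset=5 data="IF" -> buffer=YhwNpIFYZEmrnxIU -> prefix_len=16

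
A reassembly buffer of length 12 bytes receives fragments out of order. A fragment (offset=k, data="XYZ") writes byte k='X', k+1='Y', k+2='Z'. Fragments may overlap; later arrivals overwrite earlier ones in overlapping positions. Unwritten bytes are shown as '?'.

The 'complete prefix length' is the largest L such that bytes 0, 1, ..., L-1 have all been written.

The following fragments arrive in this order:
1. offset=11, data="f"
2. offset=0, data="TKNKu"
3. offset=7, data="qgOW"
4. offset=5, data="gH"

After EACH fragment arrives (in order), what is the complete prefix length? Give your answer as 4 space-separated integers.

Answer: 0 5 5 12

Derivation:
Fragment 1: offset=11 data="f" -> buffer=???????????f -> prefix_len=0
Fragment 2: offset=0 data="TKNKu" -> buffer=TKNKu??????f -> prefix_len=5
Fragment 3: offset=7 data="qgOW" -> buffer=TKNKu??qgOWf -> prefix_len=5
Fragment 4: offset=5 data="gH" -> buffer=TKNKugHqgOWf -> prefix_len=12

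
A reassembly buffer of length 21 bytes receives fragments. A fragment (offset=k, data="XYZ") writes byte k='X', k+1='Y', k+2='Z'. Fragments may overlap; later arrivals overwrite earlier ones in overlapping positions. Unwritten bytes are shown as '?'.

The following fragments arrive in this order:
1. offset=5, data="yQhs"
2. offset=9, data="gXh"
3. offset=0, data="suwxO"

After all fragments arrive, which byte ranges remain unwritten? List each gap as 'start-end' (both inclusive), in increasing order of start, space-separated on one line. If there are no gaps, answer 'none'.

Fragment 1: offset=5 len=4
Fragment 2: offset=9 len=3
Fragment 3: offset=0 len=5
Gaps: 12-20

Answer: 12-20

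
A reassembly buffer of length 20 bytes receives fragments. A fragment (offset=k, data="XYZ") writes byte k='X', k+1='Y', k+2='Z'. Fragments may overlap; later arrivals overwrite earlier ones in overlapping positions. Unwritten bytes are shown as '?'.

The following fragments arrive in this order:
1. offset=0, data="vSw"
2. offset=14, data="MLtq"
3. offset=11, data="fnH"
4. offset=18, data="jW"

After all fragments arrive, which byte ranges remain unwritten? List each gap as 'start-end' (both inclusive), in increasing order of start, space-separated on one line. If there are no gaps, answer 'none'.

Fragment 1: offset=0 len=3
Fragment 2: offset=14 len=4
Fragment 3: offset=11 len=3
Fragment 4: offset=18 len=2
Gaps: 3-10

Answer: 3-10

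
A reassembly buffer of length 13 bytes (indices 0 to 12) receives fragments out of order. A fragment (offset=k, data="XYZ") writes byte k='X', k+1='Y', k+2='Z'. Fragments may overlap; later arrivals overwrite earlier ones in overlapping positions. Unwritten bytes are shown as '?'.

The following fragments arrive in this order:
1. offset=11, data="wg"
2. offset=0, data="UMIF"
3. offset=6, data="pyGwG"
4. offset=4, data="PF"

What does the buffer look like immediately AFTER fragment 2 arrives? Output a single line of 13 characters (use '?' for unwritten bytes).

Answer: UMIF???????wg

Derivation:
Fragment 1: offset=11 data="wg" -> buffer=???????????wg
Fragment 2: offset=0 data="UMIF" -> buffer=UMIF???????wg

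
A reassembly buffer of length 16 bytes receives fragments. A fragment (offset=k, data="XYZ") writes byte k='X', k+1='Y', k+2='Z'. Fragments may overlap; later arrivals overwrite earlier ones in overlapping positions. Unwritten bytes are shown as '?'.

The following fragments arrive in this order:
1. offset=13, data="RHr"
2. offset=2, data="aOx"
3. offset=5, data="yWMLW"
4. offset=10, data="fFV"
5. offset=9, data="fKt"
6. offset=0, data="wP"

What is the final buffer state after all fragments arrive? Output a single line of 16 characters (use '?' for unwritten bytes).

Fragment 1: offset=13 data="RHr" -> buffer=?????????????RHr
Fragment 2: offset=2 data="aOx" -> buffer=??aOx????????RHr
Fragment 3: offset=5 data="yWMLW" -> buffer=??aOxyWMLW???RHr
Fragment 4: offset=10 data="fFV" -> buffer=??aOxyWMLWfFVRHr
Fragment 5: offset=9 data="fKt" -> buffer=??aOxyWMLfKtVRHr
Fragment 6: offset=0 data="wP" -> buffer=wPaOxyWMLfKtVRHr

Answer: wPaOxyWMLfKtVRHr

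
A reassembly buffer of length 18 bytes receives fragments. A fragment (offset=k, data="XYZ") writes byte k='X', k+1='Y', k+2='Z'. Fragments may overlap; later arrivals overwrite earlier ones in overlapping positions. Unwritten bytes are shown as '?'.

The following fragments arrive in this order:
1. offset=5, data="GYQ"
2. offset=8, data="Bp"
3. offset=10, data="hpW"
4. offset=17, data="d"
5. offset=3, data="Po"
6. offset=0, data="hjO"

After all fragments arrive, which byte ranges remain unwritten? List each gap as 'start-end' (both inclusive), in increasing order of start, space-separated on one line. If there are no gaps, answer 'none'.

Fragment 1: offset=5 len=3
Fragment 2: offset=8 len=2
Fragment 3: offset=10 len=3
Fragment 4: offset=17 len=1
Fragment 5: offset=3 len=2
Fragment 6: offset=0 len=3
Gaps: 13-16

Answer: 13-16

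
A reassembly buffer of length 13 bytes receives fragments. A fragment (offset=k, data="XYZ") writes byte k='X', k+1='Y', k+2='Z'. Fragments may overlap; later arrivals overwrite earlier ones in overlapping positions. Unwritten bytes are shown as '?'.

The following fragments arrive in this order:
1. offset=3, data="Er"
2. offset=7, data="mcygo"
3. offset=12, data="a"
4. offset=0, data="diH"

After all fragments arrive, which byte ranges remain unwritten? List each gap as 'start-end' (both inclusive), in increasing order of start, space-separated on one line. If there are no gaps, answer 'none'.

Fragment 1: offset=3 len=2
Fragment 2: offset=7 len=5
Fragment 3: offset=12 len=1
Fragment 4: offset=0 len=3
Gaps: 5-6

Answer: 5-6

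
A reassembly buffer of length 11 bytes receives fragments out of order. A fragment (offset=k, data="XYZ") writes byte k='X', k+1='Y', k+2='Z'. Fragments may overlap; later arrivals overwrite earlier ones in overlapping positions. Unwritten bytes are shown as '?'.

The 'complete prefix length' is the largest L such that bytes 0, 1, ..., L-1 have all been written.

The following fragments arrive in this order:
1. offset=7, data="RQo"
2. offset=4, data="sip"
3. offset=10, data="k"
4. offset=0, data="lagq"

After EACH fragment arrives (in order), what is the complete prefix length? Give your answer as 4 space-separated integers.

Fragment 1: offset=7 data="RQo" -> buffer=???????RQo? -> prefix_len=0
Fragment 2: offset=4 data="sip" -> buffer=????sipRQo? -> prefix_len=0
Fragment 3: offset=10 data="k" -> buffer=????sipRQok -> prefix_len=0
Fragment 4: offset=0 data="lagq" -> buffer=lagqsipRQok -> prefix_len=11

Answer: 0 0 0 11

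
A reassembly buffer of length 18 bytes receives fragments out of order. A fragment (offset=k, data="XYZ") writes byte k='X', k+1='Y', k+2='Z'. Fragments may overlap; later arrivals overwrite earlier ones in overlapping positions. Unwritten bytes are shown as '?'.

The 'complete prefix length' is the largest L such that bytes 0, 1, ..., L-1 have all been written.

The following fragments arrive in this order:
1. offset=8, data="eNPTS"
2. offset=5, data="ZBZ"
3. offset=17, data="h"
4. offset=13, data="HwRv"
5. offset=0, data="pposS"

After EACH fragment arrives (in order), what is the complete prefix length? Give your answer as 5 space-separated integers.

Fragment 1: offset=8 data="eNPTS" -> buffer=????????eNPTS????? -> prefix_len=0
Fragment 2: offset=5 data="ZBZ" -> buffer=?????ZBZeNPTS????? -> prefix_len=0
Fragment 3: offset=17 data="h" -> buffer=?????ZBZeNPTS????h -> prefix_len=0
Fragment 4: offset=13 data="HwRv" -> buffer=?????ZBZeNPTSHwRvh -> prefix_len=0
Fragment 5: offset=0 data="pposS" -> buffer=pposSZBZeNPTSHwRvh -> prefix_len=18

Answer: 0 0 0 0 18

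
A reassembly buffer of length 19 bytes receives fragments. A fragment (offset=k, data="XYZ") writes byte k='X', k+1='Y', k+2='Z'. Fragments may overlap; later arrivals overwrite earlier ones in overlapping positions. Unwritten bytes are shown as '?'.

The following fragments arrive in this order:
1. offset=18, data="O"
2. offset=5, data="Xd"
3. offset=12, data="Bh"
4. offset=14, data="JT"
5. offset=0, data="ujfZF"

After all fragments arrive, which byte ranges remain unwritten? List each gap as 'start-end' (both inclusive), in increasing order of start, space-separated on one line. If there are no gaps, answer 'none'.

Fragment 1: offset=18 len=1
Fragment 2: offset=5 len=2
Fragment 3: offset=12 len=2
Fragment 4: offset=14 len=2
Fragment 5: offset=0 len=5
Gaps: 7-11 16-17

Answer: 7-11 16-17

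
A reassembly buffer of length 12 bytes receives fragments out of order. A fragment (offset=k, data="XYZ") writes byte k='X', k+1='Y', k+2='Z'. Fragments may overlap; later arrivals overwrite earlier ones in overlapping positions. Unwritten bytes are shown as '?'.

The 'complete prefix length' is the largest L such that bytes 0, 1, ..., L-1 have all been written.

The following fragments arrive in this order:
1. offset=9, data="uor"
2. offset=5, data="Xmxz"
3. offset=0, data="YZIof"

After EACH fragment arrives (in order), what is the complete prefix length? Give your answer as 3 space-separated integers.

Answer: 0 0 12

Derivation:
Fragment 1: offset=9 data="uor" -> buffer=?????????uor -> prefix_len=0
Fragment 2: offset=5 data="Xmxz" -> buffer=?????Xmxzuor -> prefix_len=0
Fragment 3: offset=0 data="YZIof" -> buffer=YZIofXmxzuor -> prefix_len=12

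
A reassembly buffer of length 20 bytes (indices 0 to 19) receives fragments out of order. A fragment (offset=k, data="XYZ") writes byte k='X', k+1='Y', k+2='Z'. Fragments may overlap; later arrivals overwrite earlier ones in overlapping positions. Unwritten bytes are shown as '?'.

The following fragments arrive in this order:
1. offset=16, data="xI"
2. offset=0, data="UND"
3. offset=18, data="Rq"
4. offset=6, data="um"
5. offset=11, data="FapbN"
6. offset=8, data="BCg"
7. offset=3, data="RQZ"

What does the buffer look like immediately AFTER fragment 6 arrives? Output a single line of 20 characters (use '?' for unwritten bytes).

Answer: UND???umBCgFapbNxIRq

Derivation:
Fragment 1: offset=16 data="xI" -> buffer=????????????????xI??
Fragment 2: offset=0 data="UND" -> buffer=UND?????????????xI??
Fragment 3: offset=18 data="Rq" -> buffer=UND?????????????xIRq
Fragment 4: offset=6 data="um" -> buffer=UND???um????????xIRq
Fragment 5: offset=11 data="FapbN" -> buffer=UND???um???FapbNxIRq
Fragment 6: offset=8 data="BCg" -> buffer=UND???umBCgFapbNxIRq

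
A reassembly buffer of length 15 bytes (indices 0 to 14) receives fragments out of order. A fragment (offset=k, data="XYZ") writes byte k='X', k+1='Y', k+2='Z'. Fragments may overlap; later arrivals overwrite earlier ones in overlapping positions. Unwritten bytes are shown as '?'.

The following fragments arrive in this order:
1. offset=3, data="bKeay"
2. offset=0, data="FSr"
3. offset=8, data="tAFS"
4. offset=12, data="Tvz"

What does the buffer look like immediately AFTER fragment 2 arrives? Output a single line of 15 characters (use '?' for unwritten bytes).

Fragment 1: offset=3 data="bKeay" -> buffer=???bKeay???????
Fragment 2: offset=0 data="FSr" -> buffer=FSrbKeay???????

Answer: FSrbKeay???????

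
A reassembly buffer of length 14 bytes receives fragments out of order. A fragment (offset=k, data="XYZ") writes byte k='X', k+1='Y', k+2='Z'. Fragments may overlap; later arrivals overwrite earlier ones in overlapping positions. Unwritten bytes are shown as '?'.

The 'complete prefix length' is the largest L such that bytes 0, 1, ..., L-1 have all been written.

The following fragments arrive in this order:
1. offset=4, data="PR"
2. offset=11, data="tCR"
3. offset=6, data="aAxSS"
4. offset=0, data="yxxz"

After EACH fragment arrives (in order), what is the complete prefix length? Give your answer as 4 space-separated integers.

Fragment 1: offset=4 data="PR" -> buffer=????PR???????? -> prefix_len=0
Fragment 2: offset=11 data="tCR" -> buffer=????PR?????tCR -> prefix_len=0
Fragment 3: offset=6 data="aAxSS" -> buffer=????PRaAxSStCR -> prefix_len=0
Fragment 4: offset=0 data="yxxz" -> buffer=yxxzPRaAxSStCR -> prefix_len=14

Answer: 0 0 0 14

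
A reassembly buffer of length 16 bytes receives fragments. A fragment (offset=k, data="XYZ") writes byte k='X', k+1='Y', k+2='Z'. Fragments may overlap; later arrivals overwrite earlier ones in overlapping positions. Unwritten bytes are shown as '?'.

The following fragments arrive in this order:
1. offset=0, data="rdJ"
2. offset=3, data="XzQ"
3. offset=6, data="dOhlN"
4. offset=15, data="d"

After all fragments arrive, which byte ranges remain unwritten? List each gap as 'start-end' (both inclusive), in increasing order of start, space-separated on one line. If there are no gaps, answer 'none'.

Answer: 11-14

Derivation:
Fragment 1: offset=0 len=3
Fragment 2: offset=3 len=3
Fragment 3: offset=6 len=5
Fragment 4: offset=15 len=1
Gaps: 11-14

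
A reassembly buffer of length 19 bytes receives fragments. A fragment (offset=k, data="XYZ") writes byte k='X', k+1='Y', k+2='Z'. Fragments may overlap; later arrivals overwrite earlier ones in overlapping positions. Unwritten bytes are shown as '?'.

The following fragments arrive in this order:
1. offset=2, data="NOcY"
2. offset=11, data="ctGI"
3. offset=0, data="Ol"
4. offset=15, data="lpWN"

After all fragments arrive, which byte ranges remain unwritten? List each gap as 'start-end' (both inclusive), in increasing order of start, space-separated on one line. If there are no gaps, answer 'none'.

Fragment 1: offset=2 len=4
Fragment 2: offset=11 len=4
Fragment 3: offset=0 len=2
Fragment 4: offset=15 len=4
Gaps: 6-10

Answer: 6-10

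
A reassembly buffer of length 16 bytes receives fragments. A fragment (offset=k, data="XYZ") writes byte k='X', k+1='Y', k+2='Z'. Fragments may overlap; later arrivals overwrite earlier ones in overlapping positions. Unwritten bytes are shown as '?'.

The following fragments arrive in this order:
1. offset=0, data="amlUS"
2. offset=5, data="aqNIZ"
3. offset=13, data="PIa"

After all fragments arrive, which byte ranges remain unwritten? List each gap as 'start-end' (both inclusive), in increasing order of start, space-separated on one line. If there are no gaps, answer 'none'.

Answer: 10-12

Derivation:
Fragment 1: offset=0 len=5
Fragment 2: offset=5 len=5
Fragment 3: offset=13 len=3
Gaps: 10-12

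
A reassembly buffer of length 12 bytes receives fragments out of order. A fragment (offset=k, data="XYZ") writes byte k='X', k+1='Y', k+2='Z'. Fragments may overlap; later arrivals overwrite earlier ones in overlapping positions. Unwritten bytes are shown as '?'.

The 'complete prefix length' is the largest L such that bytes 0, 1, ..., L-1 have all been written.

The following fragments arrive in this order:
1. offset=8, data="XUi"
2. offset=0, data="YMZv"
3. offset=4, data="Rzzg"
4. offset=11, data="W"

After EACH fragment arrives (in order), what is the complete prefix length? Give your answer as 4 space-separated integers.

Fragment 1: offset=8 data="XUi" -> buffer=????????XUi? -> prefix_len=0
Fragment 2: offset=0 data="YMZv" -> buffer=YMZv????XUi? -> prefix_len=4
Fragment 3: offset=4 data="Rzzg" -> buffer=YMZvRzzgXUi? -> prefix_len=11
Fragment 4: offset=11 data="W" -> buffer=YMZvRzzgXUiW -> prefix_len=12

Answer: 0 4 11 12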